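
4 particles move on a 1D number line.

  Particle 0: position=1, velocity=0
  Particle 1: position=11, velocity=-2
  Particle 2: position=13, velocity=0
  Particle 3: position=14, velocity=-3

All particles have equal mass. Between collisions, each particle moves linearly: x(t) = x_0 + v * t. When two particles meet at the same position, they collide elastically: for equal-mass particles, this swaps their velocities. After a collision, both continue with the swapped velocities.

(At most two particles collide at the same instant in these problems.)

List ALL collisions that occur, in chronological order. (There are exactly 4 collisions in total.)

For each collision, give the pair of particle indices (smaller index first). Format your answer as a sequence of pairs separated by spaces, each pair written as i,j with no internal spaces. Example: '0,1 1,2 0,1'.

Answer: 2,3 1,2 0,1 1,2

Derivation:
Collision at t=1/3: particles 2 and 3 swap velocities; positions: p0=1 p1=31/3 p2=13 p3=13; velocities now: v0=0 v1=-2 v2=-3 v3=0
Collision at t=3: particles 1 and 2 swap velocities; positions: p0=1 p1=5 p2=5 p3=13; velocities now: v0=0 v1=-3 v2=-2 v3=0
Collision at t=13/3: particles 0 and 1 swap velocities; positions: p0=1 p1=1 p2=7/3 p3=13; velocities now: v0=-3 v1=0 v2=-2 v3=0
Collision at t=5: particles 1 and 2 swap velocities; positions: p0=-1 p1=1 p2=1 p3=13; velocities now: v0=-3 v1=-2 v2=0 v3=0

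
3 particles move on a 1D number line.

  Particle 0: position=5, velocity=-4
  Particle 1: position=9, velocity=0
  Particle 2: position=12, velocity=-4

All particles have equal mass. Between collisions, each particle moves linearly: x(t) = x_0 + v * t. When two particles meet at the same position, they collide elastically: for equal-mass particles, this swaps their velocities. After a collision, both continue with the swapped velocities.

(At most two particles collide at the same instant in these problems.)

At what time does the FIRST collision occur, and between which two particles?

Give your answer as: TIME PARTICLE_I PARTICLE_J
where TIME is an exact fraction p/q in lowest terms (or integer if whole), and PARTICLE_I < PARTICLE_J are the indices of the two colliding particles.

Pair (0,1): pos 5,9 vel -4,0 -> not approaching (rel speed -4 <= 0)
Pair (1,2): pos 9,12 vel 0,-4 -> gap=3, closing at 4/unit, collide at t=3/4
Earliest collision: t=3/4 between 1 and 2

Answer: 3/4 1 2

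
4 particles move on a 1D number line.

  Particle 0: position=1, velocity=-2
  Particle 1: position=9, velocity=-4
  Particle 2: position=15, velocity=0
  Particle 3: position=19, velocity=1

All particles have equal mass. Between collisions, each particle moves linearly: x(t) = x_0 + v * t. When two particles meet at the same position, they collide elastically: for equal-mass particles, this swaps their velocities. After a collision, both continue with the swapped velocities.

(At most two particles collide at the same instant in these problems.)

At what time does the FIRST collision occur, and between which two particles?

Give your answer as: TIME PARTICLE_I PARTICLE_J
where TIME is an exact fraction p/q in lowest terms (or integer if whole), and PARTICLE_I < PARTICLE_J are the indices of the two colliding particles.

Pair (0,1): pos 1,9 vel -2,-4 -> gap=8, closing at 2/unit, collide at t=4
Pair (1,2): pos 9,15 vel -4,0 -> not approaching (rel speed -4 <= 0)
Pair (2,3): pos 15,19 vel 0,1 -> not approaching (rel speed -1 <= 0)
Earliest collision: t=4 between 0 and 1

Answer: 4 0 1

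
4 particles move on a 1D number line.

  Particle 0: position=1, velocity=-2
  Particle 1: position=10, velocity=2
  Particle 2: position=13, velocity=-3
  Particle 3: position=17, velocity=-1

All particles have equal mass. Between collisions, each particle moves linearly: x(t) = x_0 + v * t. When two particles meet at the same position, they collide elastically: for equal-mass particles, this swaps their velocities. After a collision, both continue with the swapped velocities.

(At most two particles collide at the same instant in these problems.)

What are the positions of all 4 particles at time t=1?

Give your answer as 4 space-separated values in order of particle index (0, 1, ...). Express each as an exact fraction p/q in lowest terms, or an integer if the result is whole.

Collision at t=3/5: particles 1 and 2 swap velocities; positions: p0=-1/5 p1=56/5 p2=56/5 p3=82/5; velocities now: v0=-2 v1=-3 v2=2 v3=-1
Advance to t=1 (no further collisions before then); velocities: v0=-2 v1=-3 v2=2 v3=-1; positions = -1 10 12 16

Answer: -1 10 12 16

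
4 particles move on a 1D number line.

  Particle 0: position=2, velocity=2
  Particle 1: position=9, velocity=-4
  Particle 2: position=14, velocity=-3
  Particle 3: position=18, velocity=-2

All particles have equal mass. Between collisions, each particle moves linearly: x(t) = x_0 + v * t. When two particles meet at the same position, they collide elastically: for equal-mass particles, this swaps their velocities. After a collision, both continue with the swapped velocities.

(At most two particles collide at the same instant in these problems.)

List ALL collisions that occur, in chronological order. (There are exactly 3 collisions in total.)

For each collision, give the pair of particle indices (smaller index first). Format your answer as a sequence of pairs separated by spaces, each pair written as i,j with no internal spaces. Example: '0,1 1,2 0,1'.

Collision at t=7/6: particles 0 and 1 swap velocities; positions: p0=13/3 p1=13/3 p2=21/2 p3=47/3; velocities now: v0=-4 v1=2 v2=-3 v3=-2
Collision at t=12/5: particles 1 and 2 swap velocities; positions: p0=-3/5 p1=34/5 p2=34/5 p3=66/5; velocities now: v0=-4 v1=-3 v2=2 v3=-2
Collision at t=4: particles 2 and 3 swap velocities; positions: p0=-7 p1=2 p2=10 p3=10; velocities now: v0=-4 v1=-3 v2=-2 v3=2

Answer: 0,1 1,2 2,3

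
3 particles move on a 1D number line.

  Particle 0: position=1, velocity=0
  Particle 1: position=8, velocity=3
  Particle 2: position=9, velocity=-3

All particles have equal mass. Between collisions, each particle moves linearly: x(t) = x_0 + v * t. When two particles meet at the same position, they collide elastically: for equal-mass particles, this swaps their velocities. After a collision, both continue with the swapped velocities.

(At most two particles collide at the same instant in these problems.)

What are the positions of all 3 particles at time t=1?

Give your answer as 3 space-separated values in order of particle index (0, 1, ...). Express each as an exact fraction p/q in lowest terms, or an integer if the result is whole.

Answer: 1 6 11

Derivation:
Collision at t=1/6: particles 1 and 2 swap velocities; positions: p0=1 p1=17/2 p2=17/2; velocities now: v0=0 v1=-3 v2=3
Advance to t=1 (no further collisions before then); velocities: v0=0 v1=-3 v2=3; positions = 1 6 11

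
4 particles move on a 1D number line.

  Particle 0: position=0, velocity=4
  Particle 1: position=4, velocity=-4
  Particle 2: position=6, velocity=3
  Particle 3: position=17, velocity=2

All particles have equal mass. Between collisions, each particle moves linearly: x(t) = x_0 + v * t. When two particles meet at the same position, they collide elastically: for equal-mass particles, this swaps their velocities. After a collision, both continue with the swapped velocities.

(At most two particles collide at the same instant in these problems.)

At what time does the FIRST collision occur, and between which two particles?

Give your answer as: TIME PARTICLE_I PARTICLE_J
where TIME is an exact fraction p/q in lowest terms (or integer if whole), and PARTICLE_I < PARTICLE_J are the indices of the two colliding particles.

Answer: 1/2 0 1

Derivation:
Pair (0,1): pos 0,4 vel 4,-4 -> gap=4, closing at 8/unit, collide at t=1/2
Pair (1,2): pos 4,6 vel -4,3 -> not approaching (rel speed -7 <= 0)
Pair (2,3): pos 6,17 vel 3,2 -> gap=11, closing at 1/unit, collide at t=11
Earliest collision: t=1/2 between 0 and 1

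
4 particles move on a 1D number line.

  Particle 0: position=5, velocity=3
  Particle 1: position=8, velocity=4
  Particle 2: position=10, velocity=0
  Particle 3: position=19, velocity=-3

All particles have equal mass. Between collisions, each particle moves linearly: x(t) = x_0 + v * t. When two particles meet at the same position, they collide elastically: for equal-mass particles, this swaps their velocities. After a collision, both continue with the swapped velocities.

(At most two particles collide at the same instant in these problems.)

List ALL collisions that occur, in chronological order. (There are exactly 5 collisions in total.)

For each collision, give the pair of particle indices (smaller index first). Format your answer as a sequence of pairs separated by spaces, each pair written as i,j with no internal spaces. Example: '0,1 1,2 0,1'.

Answer: 1,2 2,3 0,1 1,2 0,1

Derivation:
Collision at t=1/2: particles 1 and 2 swap velocities; positions: p0=13/2 p1=10 p2=10 p3=35/2; velocities now: v0=3 v1=0 v2=4 v3=-3
Collision at t=11/7: particles 2 and 3 swap velocities; positions: p0=68/7 p1=10 p2=100/7 p3=100/7; velocities now: v0=3 v1=0 v2=-3 v3=4
Collision at t=5/3: particles 0 and 1 swap velocities; positions: p0=10 p1=10 p2=14 p3=44/3; velocities now: v0=0 v1=3 v2=-3 v3=4
Collision at t=7/3: particles 1 and 2 swap velocities; positions: p0=10 p1=12 p2=12 p3=52/3; velocities now: v0=0 v1=-3 v2=3 v3=4
Collision at t=3: particles 0 and 1 swap velocities; positions: p0=10 p1=10 p2=14 p3=20; velocities now: v0=-3 v1=0 v2=3 v3=4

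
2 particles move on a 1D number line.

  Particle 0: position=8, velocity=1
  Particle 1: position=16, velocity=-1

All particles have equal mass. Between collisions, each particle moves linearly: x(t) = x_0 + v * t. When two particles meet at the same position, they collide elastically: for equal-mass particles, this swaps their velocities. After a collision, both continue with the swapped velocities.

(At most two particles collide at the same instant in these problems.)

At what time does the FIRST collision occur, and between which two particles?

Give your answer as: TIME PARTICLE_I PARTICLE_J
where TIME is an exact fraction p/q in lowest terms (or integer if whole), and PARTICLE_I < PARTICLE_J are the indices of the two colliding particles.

Answer: 4 0 1

Derivation:
Pair (0,1): pos 8,16 vel 1,-1 -> gap=8, closing at 2/unit, collide at t=4
Earliest collision: t=4 between 0 and 1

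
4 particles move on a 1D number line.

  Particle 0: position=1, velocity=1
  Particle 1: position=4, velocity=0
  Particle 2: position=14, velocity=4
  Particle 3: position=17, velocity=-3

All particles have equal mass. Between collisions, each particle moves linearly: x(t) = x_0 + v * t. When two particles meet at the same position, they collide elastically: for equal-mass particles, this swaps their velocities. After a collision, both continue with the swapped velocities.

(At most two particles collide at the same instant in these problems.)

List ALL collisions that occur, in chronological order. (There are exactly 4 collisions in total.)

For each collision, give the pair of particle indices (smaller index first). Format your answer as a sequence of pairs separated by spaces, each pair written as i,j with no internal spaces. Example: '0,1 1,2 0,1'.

Collision at t=3/7: particles 2 and 3 swap velocities; positions: p0=10/7 p1=4 p2=110/7 p3=110/7; velocities now: v0=1 v1=0 v2=-3 v3=4
Collision at t=3: particles 0 and 1 swap velocities; positions: p0=4 p1=4 p2=8 p3=26; velocities now: v0=0 v1=1 v2=-3 v3=4
Collision at t=4: particles 1 and 2 swap velocities; positions: p0=4 p1=5 p2=5 p3=30; velocities now: v0=0 v1=-3 v2=1 v3=4
Collision at t=13/3: particles 0 and 1 swap velocities; positions: p0=4 p1=4 p2=16/3 p3=94/3; velocities now: v0=-3 v1=0 v2=1 v3=4

Answer: 2,3 0,1 1,2 0,1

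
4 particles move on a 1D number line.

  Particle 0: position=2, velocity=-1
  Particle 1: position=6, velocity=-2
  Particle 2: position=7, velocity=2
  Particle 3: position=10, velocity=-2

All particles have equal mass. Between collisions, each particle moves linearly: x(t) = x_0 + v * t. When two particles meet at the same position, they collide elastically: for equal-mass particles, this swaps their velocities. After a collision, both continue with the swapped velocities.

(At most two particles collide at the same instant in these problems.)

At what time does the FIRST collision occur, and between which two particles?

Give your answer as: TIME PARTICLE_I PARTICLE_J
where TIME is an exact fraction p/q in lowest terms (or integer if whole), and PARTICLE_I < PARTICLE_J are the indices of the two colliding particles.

Answer: 3/4 2 3

Derivation:
Pair (0,1): pos 2,6 vel -1,-2 -> gap=4, closing at 1/unit, collide at t=4
Pair (1,2): pos 6,7 vel -2,2 -> not approaching (rel speed -4 <= 0)
Pair (2,3): pos 7,10 vel 2,-2 -> gap=3, closing at 4/unit, collide at t=3/4
Earliest collision: t=3/4 between 2 and 3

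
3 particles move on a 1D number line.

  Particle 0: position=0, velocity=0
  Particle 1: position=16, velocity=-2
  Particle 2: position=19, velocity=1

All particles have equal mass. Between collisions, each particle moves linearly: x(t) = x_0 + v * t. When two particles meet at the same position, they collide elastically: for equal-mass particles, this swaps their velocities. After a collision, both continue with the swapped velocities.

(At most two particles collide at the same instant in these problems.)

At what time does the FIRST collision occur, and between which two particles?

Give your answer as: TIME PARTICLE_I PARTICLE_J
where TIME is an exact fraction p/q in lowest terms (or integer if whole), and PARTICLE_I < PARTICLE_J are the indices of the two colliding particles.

Pair (0,1): pos 0,16 vel 0,-2 -> gap=16, closing at 2/unit, collide at t=8
Pair (1,2): pos 16,19 vel -2,1 -> not approaching (rel speed -3 <= 0)
Earliest collision: t=8 between 0 and 1

Answer: 8 0 1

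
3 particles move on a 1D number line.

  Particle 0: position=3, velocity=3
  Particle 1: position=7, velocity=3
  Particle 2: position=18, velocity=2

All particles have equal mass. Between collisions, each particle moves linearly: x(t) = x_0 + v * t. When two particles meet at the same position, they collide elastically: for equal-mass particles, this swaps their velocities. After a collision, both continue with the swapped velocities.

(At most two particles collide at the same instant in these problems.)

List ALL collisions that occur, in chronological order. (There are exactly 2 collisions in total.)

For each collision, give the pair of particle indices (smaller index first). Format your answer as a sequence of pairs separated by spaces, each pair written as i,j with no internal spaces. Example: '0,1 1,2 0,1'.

Collision at t=11: particles 1 and 2 swap velocities; positions: p0=36 p1=40 p2=40; velocities now: v0=3 v1=2 v2=3
Collision at t=15: particles 0 and 1 swap velocities; positions: p0=48 p1=48 p2=52; velocities now: v0=2 v1=3 v2=3

Answer: 1,2 0,1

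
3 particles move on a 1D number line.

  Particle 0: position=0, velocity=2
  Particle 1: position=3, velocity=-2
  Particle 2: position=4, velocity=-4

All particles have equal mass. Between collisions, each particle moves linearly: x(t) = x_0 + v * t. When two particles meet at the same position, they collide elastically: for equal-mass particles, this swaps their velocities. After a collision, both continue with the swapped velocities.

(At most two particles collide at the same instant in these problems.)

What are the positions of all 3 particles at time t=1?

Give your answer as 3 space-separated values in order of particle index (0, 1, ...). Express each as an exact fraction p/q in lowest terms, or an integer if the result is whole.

Collision at t=1/2: particles 1 and 2 swap velocities; positions: p0=1 p1=2 p2=2; velocities now: v0=2 v1=-4 v2=-2
Collision at t=2/3: particles 0 and 1 swap velocities; positions: p0=4/3 p1=4/3 p2=5/3; velocities now: v0=-4 v1=2 v2=-2
Collision at t=3/4: particles 1 and 2 swap velocities; positions: p0=1 p1=3/2 p2=3/2; velocities now: v0=-4 v1=-2 v2=2
Advance to t=1 (no further collisions before then); velocities: v0=-4 v1=-2 v2=2; positions = 0 1 2

Answer: 0 1 2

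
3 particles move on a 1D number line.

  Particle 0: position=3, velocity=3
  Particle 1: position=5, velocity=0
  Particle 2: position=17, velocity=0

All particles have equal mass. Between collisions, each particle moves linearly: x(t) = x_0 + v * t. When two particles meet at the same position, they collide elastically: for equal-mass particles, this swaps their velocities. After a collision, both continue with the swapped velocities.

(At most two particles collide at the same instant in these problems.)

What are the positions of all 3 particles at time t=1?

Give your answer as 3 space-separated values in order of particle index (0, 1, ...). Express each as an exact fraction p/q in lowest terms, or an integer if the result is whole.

Answer: 5 6 17

Derivation:
Collision at t=2/3: particles 0 and 1 swap velocities; positions: p0=5 p1=5 p2=17; velocities now: v0=0 v1=3 v2=0
Advance to t=1 (no further collisions before then); velocities: v0=0 v1=3 v2=0; positions = 5 6 17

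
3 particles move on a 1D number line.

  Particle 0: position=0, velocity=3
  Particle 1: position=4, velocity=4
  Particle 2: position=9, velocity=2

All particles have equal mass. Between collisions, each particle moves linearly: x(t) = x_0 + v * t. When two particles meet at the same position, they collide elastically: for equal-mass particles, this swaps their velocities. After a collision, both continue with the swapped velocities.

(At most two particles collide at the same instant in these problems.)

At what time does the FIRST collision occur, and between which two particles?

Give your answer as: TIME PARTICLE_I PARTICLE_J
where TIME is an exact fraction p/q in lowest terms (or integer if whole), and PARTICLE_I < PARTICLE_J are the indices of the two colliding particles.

Pair (0,1): pos 0,4 vel 3,4 -> not approaching (rel speed -1 <= 0)
Pair (1,2): pos 4,9 vel 4,2 -> gap=5, closing at 2/unit, collide at t=5/2
Earliest collision: t=5/2 between 1 and 2

Answer: 5/2 1 2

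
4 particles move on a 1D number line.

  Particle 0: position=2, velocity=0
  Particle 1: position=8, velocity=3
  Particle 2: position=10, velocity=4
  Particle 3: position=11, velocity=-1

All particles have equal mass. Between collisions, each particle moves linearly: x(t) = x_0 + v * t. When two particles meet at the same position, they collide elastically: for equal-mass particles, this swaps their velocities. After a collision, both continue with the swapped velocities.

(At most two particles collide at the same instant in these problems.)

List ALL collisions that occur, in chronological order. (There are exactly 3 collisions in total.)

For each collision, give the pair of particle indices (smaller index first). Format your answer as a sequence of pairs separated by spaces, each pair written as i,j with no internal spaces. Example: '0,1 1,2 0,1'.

Answer: 2,3 1,2 0,1

Derivation:
Collision at t=1/5: particles 2 and 3 swap velocities; positions: p0=2 p1=43/5 p2=54/5 p3=54/5; velocities now: v0=0 v1=3 v2=-1 v3=4
Collision at t=3/4: particles 1 and 2 swap velocities; positions: p0=2 p1=41/4 p2=41/4 p3=13; velocities now: v0=0 v1=-1 v2=3 v3=4
Collision at t=9: particles 0 and 1 swap velocities; positions: p0=2 p1=2 p2=35 p3=46; velocities now: v0=-1 v1=0 v2=3 v3=4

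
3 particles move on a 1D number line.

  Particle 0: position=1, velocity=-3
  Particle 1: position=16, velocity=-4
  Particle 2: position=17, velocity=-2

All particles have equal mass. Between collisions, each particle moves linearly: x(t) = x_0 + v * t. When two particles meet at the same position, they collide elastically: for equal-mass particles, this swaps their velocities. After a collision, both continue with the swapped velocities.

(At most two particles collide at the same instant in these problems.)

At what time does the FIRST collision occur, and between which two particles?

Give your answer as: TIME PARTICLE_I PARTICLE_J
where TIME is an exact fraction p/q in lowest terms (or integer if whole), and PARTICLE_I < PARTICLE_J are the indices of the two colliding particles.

Answer: 15 0 1

Derivation:
Pair (0,1): pos 1,16 vel -3,-4 -> gap=15, closing at 1/unit, collide at t=15
Pair (1,2): pos 16,17 vel -4,-2 -> not approaching (rel speed -2 <= 0)
Earliest collision: t=15 between 0 and 1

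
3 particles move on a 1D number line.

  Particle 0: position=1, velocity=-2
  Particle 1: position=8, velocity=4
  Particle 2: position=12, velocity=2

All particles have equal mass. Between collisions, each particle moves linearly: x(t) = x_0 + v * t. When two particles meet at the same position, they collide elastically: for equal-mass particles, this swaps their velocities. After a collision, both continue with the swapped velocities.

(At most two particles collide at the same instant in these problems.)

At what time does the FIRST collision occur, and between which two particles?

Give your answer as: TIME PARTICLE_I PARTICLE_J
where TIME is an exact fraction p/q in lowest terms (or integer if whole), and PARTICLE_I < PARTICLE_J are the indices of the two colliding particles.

Answer: 2 1 2

Derivation:
Pair (0,1): pos 1,8 vel -2,4 -> not approaching (rel speed -6 <= 0)
Pair (1,2): pos 8,12 vel 4,2 -> gap=4, closing at 2/unit, collide at t=2
Earliest collision: t=2 between 1 and 2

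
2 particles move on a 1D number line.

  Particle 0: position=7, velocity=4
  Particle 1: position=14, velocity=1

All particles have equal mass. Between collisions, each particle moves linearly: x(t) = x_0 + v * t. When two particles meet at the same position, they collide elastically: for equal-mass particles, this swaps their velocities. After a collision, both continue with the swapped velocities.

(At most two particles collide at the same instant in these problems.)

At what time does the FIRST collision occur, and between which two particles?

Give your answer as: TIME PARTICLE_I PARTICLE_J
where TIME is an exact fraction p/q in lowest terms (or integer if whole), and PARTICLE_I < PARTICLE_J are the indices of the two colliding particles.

Pair (0,1): pos 7,14 vel 4,1 -> gap=7, closing at 3/unit, collide at t=7/3
Earliest collision: t=7/3 between 0 and 1

Answer: 7/3 0 1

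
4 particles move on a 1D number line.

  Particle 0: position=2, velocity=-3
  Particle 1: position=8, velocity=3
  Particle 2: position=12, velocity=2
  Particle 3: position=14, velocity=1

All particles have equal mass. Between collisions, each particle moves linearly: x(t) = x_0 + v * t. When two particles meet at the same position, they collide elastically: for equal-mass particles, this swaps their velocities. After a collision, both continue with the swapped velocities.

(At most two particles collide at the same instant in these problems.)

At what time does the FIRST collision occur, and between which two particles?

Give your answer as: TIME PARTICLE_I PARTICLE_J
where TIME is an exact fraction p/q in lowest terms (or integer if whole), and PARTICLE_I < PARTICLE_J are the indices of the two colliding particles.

Answer: 2 2 3

Derivation:
Pair (0,1): pos 2,8 vel -3,3 -> not approaching (rel speed -6 <= 0)
Pair (1,2): pos 8,12 vel 3,2 -> gap=4, closing at 1/unit, collide at t=4
Pair (2,3): pos 12,14 vel 2,1 -> gap=2, closing at 1/unit, collide at t=2
Earliest collision: t=2 between 2 and 3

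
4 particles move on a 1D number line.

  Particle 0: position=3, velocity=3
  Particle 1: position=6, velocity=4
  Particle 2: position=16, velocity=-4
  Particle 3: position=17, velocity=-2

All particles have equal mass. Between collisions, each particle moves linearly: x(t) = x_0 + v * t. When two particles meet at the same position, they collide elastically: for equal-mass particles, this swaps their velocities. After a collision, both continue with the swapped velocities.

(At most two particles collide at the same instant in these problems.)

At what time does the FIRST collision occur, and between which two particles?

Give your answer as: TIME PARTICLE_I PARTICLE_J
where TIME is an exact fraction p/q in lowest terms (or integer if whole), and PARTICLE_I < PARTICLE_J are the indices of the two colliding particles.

Pair (0,1): pos 3,6 vel 3,4 -> not approaching (rel speed -1 <= 0)
Pair (1,2): pos 6,16 vel 4,-4 -> gap=10, closing at 8/unit, collide at t=5/4
Pair (2,3): pos 16,17 vel -4,-2 -> not approaching (rel speed -2 <= 0)
Earliest collision: t=5/4 between 1 and 2

Answer: 5/4 1 2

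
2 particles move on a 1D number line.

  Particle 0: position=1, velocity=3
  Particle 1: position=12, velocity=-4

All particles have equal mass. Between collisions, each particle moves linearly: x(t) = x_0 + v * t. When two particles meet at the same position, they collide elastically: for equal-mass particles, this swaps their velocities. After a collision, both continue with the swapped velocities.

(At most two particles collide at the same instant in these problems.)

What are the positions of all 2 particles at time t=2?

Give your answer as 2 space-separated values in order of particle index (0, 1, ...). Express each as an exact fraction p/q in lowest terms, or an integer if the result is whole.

Answer: 4 7

Derivation:
Collision at t=11/7: particles 0 and 1 swap velocities; positions: p0=40/7 p1=40/7; velocities now: v0=-4 v1=3
Advance to t=2 (no further collisions before then); velocities: v0=-4 v1=3; positions = 4 7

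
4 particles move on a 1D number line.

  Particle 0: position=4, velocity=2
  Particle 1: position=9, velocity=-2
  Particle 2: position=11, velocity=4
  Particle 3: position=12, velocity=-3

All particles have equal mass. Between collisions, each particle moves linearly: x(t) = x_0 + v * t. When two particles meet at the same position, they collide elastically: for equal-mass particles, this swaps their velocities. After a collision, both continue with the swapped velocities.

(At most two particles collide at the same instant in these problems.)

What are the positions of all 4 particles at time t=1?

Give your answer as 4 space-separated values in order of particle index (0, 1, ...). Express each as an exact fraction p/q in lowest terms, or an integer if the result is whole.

Answer: 6 7 9 15

Derivation:
Collision at t=1/7: particles 2 and 3 swap velocities; positions: p0=30/7 p1=61/7 p2=81/7 p3=81/7; velocities now: v0=2 v1=-2 v2=-3 v3=4
Advance to t=1 (no further collisions before then); velocities: v0=2 v1=-2 v2=-3 v3=4; positions = 6 7 9 15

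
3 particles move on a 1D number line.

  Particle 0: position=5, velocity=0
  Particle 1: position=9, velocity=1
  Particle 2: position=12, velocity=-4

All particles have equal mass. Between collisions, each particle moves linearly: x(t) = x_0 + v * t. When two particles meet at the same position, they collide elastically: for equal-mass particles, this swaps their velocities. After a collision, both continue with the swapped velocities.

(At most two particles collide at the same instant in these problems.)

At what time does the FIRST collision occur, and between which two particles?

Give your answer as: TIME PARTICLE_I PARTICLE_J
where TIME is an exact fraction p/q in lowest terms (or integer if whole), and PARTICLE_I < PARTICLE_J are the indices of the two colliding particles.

Pair (0,1): pos 5,9 vel 0,1 -> not approaching (rel speed -1 <= 0)
Pair (1,2): pos 9,12 vel 1,-4 -> gap=3, closing at 5/unit, collide at t=3/5
Earliest collision: t=3/5 between 1 and 2

Answer: 3/5 1 2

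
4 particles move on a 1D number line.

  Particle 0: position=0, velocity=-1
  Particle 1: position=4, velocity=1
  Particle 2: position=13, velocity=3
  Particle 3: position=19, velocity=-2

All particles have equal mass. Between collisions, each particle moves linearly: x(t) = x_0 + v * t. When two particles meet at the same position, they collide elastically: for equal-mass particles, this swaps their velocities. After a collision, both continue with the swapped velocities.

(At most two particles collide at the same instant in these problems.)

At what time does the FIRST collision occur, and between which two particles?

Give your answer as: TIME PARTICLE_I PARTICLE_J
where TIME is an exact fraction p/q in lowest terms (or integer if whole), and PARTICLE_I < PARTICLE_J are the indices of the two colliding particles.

Answer: 6/5 2 3

Derivation:
Pair (0,1): pos 0,4 vel -1,1 -> not approaching (rel speed -2 <= 0)
Pair (1,2): pos 4,13 vel 1,3 -> not approaching (rel speed -2 <= 0)
Pair (2,3): pos 13,19 vel 3,-2 -> gap=6, closing at 5/unit, collide at t=6/5
Earliest collision: t=6/5 between 2 and 3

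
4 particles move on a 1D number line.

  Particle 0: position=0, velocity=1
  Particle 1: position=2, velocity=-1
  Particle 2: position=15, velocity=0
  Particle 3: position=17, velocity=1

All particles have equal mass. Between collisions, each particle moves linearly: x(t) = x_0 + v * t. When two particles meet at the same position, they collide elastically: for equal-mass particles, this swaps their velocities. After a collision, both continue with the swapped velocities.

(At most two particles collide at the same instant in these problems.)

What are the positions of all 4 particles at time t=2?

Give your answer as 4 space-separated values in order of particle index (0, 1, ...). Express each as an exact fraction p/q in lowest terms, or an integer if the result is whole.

Answer: 0 2 15 19

Derivation:
Collision at t=1: particles 0 and 1 swap velocities; positions: p0=1 p1=1 p2=15 p3=18; velocities now: v0=-1 v1=1 v2=0 v3=1
Advance to t=2 (no further collisions before then); velocities: v0=-1 v1=1 v2=0 v3=1; positions = 0 2 15 19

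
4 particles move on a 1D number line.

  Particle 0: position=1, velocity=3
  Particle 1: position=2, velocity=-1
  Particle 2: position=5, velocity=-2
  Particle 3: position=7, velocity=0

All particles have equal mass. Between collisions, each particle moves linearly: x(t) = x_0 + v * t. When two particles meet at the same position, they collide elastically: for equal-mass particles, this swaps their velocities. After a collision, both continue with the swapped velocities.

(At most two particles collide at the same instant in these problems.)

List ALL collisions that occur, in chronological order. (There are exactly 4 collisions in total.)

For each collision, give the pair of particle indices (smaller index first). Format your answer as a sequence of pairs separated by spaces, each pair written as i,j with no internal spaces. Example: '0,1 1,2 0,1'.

Answer: 0,1 1,2 2,3 0,1

Derivation:
Collision at t=1/4: particles 0 and 1 swap velocities; positions: p0=7/4 p1=7/4 p2=9/2 p3=7; velocities now: v0=-1 v1=3 v2=-2 v3=0
Collision at t=4/5: particles 1 and 2 swap velocities; positions: p0=6/5 p1=17/5 p2=17/5 p3=7; velocities now: v0=-1 v1=-2 v2=3 v3=0
Collision at t=2: particles 2 and 3 swap velocities; positions: p0=0 p1=1 p2=7 p3=7; velocities now: v0=-1 v1=-2 v2=0 v3=3
Collision at t=3: particles 0 and 1 swap velocities; positions: p0=-1 p1=-1 p2=7 p3=10; velocities now: v0=-2 v1=-1 v2=0 v3=3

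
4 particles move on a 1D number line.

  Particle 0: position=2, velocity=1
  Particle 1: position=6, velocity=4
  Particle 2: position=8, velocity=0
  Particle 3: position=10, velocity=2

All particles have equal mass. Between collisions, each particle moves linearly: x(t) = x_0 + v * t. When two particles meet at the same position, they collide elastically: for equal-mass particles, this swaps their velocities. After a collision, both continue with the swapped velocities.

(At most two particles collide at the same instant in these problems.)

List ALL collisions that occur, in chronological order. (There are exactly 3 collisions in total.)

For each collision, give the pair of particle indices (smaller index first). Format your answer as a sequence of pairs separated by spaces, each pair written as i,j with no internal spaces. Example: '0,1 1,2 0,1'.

Answer: 1,2 2,3 0,1

Derivation:
Collision at t=1/2: particles 1 and 2 swap velocities; positions: p0=5/2 p1=8 p2=8 p3=11; velocities now: v0=1 v1=0 v2=4 v3=2
Collision at t=2: particles 2 and 3 swap velocities; positions: p0=4 p1=8 p2=14 p3=14; velocities now: v0=1 v1=0 v2=2 v3=4
Collision at t=6: particles 0 and 1 swap velocities; positions: p0=8 p1=8 p2=22 p3=30; velocities now: v0=0 v1=1 v2=2 v3=4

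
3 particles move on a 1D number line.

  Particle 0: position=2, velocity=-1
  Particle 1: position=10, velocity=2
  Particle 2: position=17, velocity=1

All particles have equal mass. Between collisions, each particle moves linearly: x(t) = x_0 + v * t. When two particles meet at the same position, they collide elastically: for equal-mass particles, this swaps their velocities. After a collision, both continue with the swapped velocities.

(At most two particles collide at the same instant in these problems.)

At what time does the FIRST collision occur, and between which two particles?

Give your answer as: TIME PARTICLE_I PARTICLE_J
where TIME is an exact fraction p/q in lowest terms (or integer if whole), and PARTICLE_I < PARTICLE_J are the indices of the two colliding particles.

Answer: 7 1 2

Derivation:
Pair (0,1): pos 2,10 vel -1,2 -> not approaching (rel speed -3 <= 0)
Pair (1,2): pos 10,17 vel 2,1 -> gap=7, closing at 1/unit, collide at t=7
Earliest collision: t=7 between 1 and 2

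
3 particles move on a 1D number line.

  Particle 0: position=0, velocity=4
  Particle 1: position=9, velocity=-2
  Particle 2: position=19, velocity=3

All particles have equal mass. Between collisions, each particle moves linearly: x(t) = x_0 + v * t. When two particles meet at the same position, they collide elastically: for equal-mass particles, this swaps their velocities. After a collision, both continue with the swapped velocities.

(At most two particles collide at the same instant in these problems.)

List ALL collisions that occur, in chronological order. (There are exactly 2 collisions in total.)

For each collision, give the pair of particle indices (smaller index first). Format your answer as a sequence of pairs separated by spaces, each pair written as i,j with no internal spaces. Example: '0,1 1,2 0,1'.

Answer: 0,1 1,2

Derivation:
Collision at t=3/2: particles 0 and 1 swap velocities; positions: p0=6 p1=6 p2=47/2; velocities now: v0=-2 v1=4 v2=3
Collision at t=19: particles 1 and 2 swap velocities; positions: p0=-29 p1=76 p2=76; velocities now: v0=-2 v1=3 v2=4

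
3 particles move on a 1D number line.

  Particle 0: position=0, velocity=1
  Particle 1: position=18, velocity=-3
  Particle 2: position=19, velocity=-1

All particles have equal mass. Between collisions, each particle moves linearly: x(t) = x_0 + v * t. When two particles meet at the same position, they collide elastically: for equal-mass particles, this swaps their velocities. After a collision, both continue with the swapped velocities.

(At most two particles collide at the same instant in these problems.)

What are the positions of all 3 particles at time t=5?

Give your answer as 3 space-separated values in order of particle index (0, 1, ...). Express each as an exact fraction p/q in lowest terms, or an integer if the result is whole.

Answer: 3 5 14

Derivation:
Collision at t=9/2: particles 0 and 1 swap velocities; positions: p0=9/2 p1=9/2 p2=29/2; velocities now: v0=-3 v1=1 v2=-1
Advance to t=5 (no further collisions before then); velocities: v0=-3 v1=1 v2=-1; positions = 3 5 14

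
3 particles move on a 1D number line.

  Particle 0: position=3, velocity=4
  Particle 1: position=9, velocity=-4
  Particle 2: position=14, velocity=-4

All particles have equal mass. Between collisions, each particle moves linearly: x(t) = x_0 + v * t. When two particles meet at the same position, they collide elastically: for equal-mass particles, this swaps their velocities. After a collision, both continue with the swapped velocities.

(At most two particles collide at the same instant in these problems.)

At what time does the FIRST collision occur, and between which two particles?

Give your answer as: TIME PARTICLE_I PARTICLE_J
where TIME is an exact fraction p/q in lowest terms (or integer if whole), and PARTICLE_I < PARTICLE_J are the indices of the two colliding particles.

Answer: 3/4 0 1

Derivation:
Pair (0,1): pos 3,9 vel 4,-4 -> gap=6, closing at 8/unit, collide at t=3/4
Pair (1,2): pos 9,14 vel -4,-4 -> not approaching (rel speed 0 <= 0)
Earliest collision: t=3/4 between 0 and 1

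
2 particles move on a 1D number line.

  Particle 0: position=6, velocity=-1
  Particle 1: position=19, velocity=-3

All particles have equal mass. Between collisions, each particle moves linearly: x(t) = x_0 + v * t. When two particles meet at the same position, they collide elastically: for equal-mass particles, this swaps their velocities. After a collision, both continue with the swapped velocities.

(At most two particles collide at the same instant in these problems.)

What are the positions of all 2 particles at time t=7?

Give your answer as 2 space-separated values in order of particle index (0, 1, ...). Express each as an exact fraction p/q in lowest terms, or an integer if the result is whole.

Answer: -2 -1

Derivation:
Collision at t=13/2: particles 0 and 1 swap velocities; positions: p0=-1/2 p1=-1/2; velocities now: v0=-3 v1=-1
Advance to t=7 (no further collisions before then); velocities: v0=-3 v1=-1; positions = -2 -1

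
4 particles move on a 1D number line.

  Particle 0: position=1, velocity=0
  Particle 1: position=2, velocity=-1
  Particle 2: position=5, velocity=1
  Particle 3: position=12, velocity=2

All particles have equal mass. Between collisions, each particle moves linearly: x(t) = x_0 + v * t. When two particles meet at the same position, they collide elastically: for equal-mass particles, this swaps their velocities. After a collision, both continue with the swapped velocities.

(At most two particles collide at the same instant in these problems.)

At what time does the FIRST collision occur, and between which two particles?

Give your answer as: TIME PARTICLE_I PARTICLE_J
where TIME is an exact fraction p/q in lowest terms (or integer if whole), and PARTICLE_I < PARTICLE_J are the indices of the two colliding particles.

Pair (0,1): pos 1,2 vel 0,-1 -> gap=1, closing at 1/unit, collide at t=1
Pair (1,2): pos 2,5 vel -1,1 -> not approaching (rel speed -2 <= 0)
Pair (2,3): pos 5,12 vel 1,2 -> not approaching (rel speed -1 <= 0)
Earliest collision: t=1 between 0 and 1

Answer: 1 0 1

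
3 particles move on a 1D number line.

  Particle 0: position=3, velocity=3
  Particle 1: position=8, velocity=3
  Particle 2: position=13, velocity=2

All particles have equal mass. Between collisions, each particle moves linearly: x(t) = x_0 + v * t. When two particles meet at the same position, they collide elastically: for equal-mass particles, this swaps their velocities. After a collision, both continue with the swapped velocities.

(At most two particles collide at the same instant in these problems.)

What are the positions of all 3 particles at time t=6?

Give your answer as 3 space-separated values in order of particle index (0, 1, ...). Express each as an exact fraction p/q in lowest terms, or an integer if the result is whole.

Collision at t=5: particles 1 and 2 swap velocities; positions: p0=18 p1=23 p2=23; velocities now: v0=3 v1=2 v2=3
Advance to t=6 (no further collisions before then); velocities: v0=3 v1=2 v2=3; positions = 21 25 26

Answer: 21 25 26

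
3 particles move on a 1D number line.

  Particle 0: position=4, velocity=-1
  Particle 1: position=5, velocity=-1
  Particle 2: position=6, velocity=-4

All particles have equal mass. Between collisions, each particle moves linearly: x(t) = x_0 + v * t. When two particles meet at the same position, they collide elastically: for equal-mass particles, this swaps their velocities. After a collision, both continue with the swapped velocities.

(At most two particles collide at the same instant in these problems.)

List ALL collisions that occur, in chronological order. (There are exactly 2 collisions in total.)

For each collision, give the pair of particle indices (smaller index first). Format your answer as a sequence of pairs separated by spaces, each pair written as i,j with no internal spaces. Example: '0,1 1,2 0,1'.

Answer: 1,2 0,1

Derivation:
Collision at t=1/3: particles 1 and 2 swap velocities; positions: p0=11/3 p1=14/3 p2=14/3; velocities now: v0=-1 v1=-4 v2=-1
Collision at t=2/3: particles 0 and 1 swap velocities; positions: p0=10/3 p1=10/3 p2=13/3; velocities now: v0=-4 v1=-1 v2=-1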